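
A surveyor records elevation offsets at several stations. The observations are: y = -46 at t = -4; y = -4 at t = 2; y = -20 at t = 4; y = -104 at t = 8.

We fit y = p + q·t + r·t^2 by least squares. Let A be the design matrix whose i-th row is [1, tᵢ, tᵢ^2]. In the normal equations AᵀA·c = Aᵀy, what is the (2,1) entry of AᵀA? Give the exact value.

10

Row 2 ↔ basis t, column 1 ↔ basis 1, so (AᵀA)_{2,1} = Σᵢ t = (-4)·(1) + (2)·(1) + (4)·(1) + (8)·(1) = 10.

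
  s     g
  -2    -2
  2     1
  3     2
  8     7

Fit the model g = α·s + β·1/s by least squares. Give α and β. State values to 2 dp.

α = 0.88, β = -0.74

Normal-equation sums: Σs·s = 81, Σs·1/s = 4, Σ1/s·1/s = 361/576.
Right-hand side: Σs·g = 68, Σ1/s·g = 73/24.
det = 81·(361/576) − 4² = 2225/64.
α = (68·(361/576) − 4·(73/24))/(2225/64) = 3508/4005; β = (81·(73/24) − 4·68)/(2225/64) = -328/445.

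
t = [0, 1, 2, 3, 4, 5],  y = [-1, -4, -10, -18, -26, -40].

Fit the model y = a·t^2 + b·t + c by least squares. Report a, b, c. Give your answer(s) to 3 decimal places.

The normal equations are: 979·a + 225·b + 55·c = -1622;  225·a + 55·b + 15·c = -382;  55·a + 15·b + 6·c = -99.
Inverting the 3×3 Gram matrix, [a, b, c]ᵀ = [-9/8, -577/280, -29/28]ᵀ.

a = -1.125, b = -2.061, c = -1.036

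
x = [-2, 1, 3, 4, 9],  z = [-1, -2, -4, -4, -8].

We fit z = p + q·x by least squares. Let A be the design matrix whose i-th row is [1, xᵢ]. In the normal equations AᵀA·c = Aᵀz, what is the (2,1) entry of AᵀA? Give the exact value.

15

Row 2 ↔ basis x, column 1 ↔ basis 1, so (AᵀA)_{2,1} = Σᵢ x = (-2)·(1) + (1)·(1) + (3)·(1) + (4)·(1) + (9)·(1) = 15.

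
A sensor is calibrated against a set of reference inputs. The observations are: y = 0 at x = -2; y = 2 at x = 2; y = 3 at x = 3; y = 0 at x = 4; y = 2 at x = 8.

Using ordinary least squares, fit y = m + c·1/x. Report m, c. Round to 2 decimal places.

From the data, Σ1 = 5, Σ1/x = 17/24, Σ1/x·1/x = 397/576.
Moment sums: Σy = 7, Σ1/x·y = 9/4.
det = 5·(397/576) − (17/24)² = 53/18.
m = (7·(397/576) − (17/24)·(9/4))/(53/18) = 1861/1696; c = (5·(9/4) − (17/24)·7)/(53/18) = 453/212.

m = 1.10, c = 2.14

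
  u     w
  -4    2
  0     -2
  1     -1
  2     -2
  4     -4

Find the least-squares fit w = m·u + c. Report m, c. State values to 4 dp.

m = -0.7045, c = -0.9773

The normal system MᵀM·[m, c]ᵀ = Mᵀw is [[37, 3]; [3, 5]]·[m, c]ᵀ = [-29, -7]ᵀ.
Eliminating c: 5·(row 1) − 3·(row 2) gives 176·m = 5·(-29) − 3·(-7) = -124, so m = -31/44.
Then c = ((-7) − 3·(-31/44))/5 = -43/44.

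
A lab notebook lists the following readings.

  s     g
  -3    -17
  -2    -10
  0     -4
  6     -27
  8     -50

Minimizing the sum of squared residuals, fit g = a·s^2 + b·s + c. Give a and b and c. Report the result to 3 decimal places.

XᵀX·[a, b, c]ᵀ = Xᵀg reads: 5489·a + 693·b + 113·c = -4365;  693·a + 113·b + 9·c = -491;  113·a + 9·b + 5·c = -108.
(Σs^2·s^2 = 5489, Σs^2·s = 693, Σs^2 = 113, Σs·s = 113, Σs = 9, Σ1 = 5, Σs^2·g = -4365, Σs·g = -491, Σg = -108.)
Solving the 3×3 system (Gaussian elimination) gives a = -17103/18508, b = 29795/18508, c = -16719/4627.

a = -0.924, b = 1.610, c = -3.613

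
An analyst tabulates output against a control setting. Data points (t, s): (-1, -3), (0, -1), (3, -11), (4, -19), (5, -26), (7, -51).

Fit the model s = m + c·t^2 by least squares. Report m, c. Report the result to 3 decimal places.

m = -1.758, c = -1.005

Compute the Gram sums: Σ1 = 6, Σt^2 = 100, Σt^2·t^2 = 3364.
Moment sums: Σs = -111, Σt^2·s = -3555.
XᵀX·[m, c]ᵀ = Xᵀs becomes [[6, 100]; [100, 3364]]·[m, c]ᵀ = [-111, -3555]ᵀ.
Δ = 6·3364 − 100² = 10184.
m = ((-111)·3364 − 100·(-3555))/10184 = -2238/1273; c = (6·(-3555) − 100·(-111))/10184 = -5115/5092.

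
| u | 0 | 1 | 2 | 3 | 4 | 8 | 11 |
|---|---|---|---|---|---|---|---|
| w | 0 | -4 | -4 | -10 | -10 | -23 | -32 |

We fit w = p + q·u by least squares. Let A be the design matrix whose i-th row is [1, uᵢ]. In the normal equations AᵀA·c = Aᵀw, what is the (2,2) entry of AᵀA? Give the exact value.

215

Row 2 ↔ basis u, column 2 ↔ basis u, so (AᵀA)_{2,2} = Σᵢ (u)·(u) = (0)·(0) + (1)·(1) + (2)·(2) + (3)·(3) + (4)·(4) + (8)·(8) + (11)·(11) = 215.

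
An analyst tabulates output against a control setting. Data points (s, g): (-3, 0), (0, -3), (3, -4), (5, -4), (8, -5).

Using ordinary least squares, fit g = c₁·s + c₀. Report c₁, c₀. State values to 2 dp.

The normal equations are: 107·c₁ + 13·c₀ = -72;  13·c₁ + 5·c₀ = -16.
(Σs·s = 107, Σs = 13, Σ1 = 5, Σs·g = -72, Σg = -16.)
Δ = 107·5 − 13² = 366.
c₁ = ((-72)·5 − 13·(-16))/366 = -76/183; c₀ = (107·(-16) − 13·(-72))/366 = -388/183.

c₁ = -0.42, c₀ = -2.12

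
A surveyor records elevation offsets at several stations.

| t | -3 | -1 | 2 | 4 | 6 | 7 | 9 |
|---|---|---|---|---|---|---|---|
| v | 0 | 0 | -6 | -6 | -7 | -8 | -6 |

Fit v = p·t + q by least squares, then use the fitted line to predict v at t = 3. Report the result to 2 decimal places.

Normal-equation sums: Σt·t = 196, Σt = 24, Σ1 = 7.
Right-hand side: Σt·v = -188, Σv = -33.
Normal equations: [[196, 24]; [24, 7]]·[p, q]ᵀ = [-188, -33]ᵀ.
Δ = 196·7 − 24² = 796.
p = ((-188)·7 − 24·(-33))/796 = -131/199; q = (196·(-33) − 24·(-188))/796 = -489/199.
At t = 3: v̂ = (-131/199)·(3) + (-489/199)·(1) = -882/199.

v̂ = -4.43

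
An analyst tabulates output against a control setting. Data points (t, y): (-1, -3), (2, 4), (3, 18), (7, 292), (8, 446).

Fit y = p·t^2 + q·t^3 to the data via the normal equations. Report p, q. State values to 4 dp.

From the data, Σt^2·t^2 = 6595, Σt^2·t^3 = 49849, Σt^3·t^3 = 380587.
Right-hand side: Σt^2·y = 43027, Σt^3·y = 329029.
So XᵀX·[p, q]ᵀ = Xᵀy: [[6595, 49849]; [49849, 380587]]·[p, q]ᵀ = [43027, 329029]ᵀ.
Determinant 6595·380587 − 49849² = 25048464.
p = (43027·380587 − 49849·329029)/25048464 = -2187481/2087372; q = (6595·329029 − 49849·43027)/25048464 = 2091111/2087372.

p = -1.0480, q = 1.0018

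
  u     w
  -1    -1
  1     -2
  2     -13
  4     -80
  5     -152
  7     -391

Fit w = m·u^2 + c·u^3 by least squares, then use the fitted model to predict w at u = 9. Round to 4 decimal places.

Entries of XᵀX: Σu^2·u^2 = 3300, Σu^2·u^3 = 20988, Σu^3·u^3 = 137436.
For Xᵀw: Σu^2·w = -24294, Σu^3·w = -158338.
So XᵀX·[m, c]ᵀ = Xᵀw: [[3300, 20988]; [20988, 137436]]·[m, c]ᵀ = [-24294, -158338]ᵀ.
Eliminating c: 137436·(row 1) − 20988·(row 2) gives 13042656·m = 137436·(-24294) − 20988·(-158338) = -15672240, so m = -108835/90574.
Then c = ((-158338) − 20988·(-108835/90574))/137436 = -11963/12351.
At u = 9: ŵ = (-108835/90574)·(81) + (-11963/12351)·(729) = -72769833/90574.

ŵ = -803.4296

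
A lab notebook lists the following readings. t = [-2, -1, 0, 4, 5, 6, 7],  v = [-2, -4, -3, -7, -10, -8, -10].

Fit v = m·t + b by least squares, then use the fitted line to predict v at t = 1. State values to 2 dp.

v̂ = -4.81

Entries of MᵀM: Σt·t = 131, Σt = 19, Σ1 = 7.
Moment sums: Σt·v = -188, Σv = -44.
Normal equations: [[131, 19]; [19, 7]]·[m, b]ᵀ = [-188, -44]ᵀ.
det = 131·7 − 19² = 556.
m = ((-188)·7 − 19·(-44))/556 = -120/139; b = (131·(-44) − 19·(-188))/556 = -548/139.
At t = 1: v̂ = (-120/139)·(1) + (-548/139)·(1) = -668/139.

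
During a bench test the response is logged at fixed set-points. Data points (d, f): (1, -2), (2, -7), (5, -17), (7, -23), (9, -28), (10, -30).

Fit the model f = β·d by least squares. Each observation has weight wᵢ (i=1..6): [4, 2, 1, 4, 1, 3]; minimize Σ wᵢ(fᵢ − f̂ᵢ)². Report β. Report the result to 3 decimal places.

Sums needed: Σwᵢ·d·d = 614.
And Σwᵢ·d·f = -1917.
β = (-1917)/614 = -3.12215.

β = -3.122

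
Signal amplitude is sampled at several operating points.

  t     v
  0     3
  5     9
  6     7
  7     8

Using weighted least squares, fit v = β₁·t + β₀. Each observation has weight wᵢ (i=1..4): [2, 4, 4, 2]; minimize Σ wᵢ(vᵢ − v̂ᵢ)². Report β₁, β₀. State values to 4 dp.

Forming XᵀWX = [[342, 58]; [58, 12]] and XᵀWv = [460, 86]ᵀ gives XᵀWX·[β₁, β₀]ᵀ = XᵀWv.
det = 342·12 − 58² = 740.
β₁ = (460·12 − 58·86)/740 = 133/185; β₀ = (342·86 − 58·460)/740 = 683/185.

β₁ = 0.7189, β₀ = 3.6919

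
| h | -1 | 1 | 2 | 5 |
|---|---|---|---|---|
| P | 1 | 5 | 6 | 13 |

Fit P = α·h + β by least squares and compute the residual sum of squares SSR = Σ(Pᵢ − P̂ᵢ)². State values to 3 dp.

Normal-equation sums: Σh·h = 31, Σh = 7, Σ1 = 4.
Right-hand side: Σh·P = 81, ΣP = 25.
AᵀA·[α, β]ᵀ = AᵀP becomes [[31, 7]; [7, 4]]·[α, β]ᵀ = [81, 25]ᵀ.
Eliminating β: 4·(row 1) − 7·(row 2) gives 75·α = 4·81 − 7·25 = 149, so α = 149/75.
Then β = (25 − 7·(149/75))/4 = 208/75.
Residuals: 16/75, 6/25, -56/75, 22/75; SSR = 56/75.

SSR = 0.747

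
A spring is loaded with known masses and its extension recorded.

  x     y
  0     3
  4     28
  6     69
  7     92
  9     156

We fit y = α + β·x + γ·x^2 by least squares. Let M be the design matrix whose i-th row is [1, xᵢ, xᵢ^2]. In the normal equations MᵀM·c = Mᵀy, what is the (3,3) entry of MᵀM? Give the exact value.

Row 3 ↔ basis x^2, column 3 ↔ basis x^2, so (MᵀM)_{3,3} = Σᵢ (x^2)·(x^2) = (0)·(0) + (16)·(16) + (36)·(36) + (49)·(49) + (81)·(81) = 10514.

10514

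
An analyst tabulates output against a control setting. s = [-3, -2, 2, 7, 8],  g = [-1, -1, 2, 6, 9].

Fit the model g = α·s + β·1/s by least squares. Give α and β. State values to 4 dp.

α = 1.0236, β = -2.0124

Compute the Gram sums: Σs·s = 130, Σs·1/s = 5, Σ1/s·1/s = 18265/28224.
And Σs·g = 123, Σ1/s·g = 641/168.
Normal equations: [[130, 5]; [5, 18265/28224]]·[α, β]ᵀ = [123, 641/168]ᵀ.
Determinant 130·(18265/28224) − 5² = 834425/14112.
α = (123·(18265/28224) − 5·(641/168))/(834425/14112) = 341631/333770; β = (130·(641/168) − 5·123)/(834425/14112) = -335832/166885.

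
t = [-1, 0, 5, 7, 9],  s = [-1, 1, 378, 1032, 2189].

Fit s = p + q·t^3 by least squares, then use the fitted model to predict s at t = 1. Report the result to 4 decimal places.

ŝ = 5.0561

Compute the Gram sums: Σ1 = 5, Σt^3 = 1196, Σt^3·t^3 = 664716.
And Σs = 3599, Σt^3·s = 1997008.
Normal equations: [[5, 1196]; [1196, 664716]]·[p, q]ᵀ = [3599, 1997008]ᵀ.
Determinant 5·664716 − 1196² = 1893164.
p = (3599·664716 − 1196·1997008)/1893164 = 74833/36407; q = (5·1997008 − 1196·3599)/1893164 = 109243/36407.
At t = 1: ŝ = (74833/36407)·(1) + (109243/36407)·(1) = 184076/36407.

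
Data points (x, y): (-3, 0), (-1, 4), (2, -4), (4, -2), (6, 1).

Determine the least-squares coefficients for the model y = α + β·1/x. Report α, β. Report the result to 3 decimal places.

α = -0.577, β = -4.529

From the data, Σ1 = 5, Σ1/x = -5/12, Σ1/x·1/x = 209/144.
And Σy = -1, Σ1/x·y = -19/3.
So AᵀA·[α, β]ᵀ = Aᵀy: [[5, -5/12]; [-5/12, 209/144]]·[α, β]ᵀ = [-1, -19/3]ᵀ.
Δ = 5·(209/144) − (-5/12)² = 85/12.
α = ((-1)·(209/144) − (-5/12)·(-19/3))/(85/12) = -589/1020; β = (5·(-19/3) − (-5/12)·(-1))/(85/12) = -77/17.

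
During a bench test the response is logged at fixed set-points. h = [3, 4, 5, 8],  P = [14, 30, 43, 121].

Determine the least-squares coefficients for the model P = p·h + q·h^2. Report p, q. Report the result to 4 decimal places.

p = -1.2523, q = 2.0436

Forming XᵀX = [[114, 728]; [728, 5058]] and XᵀP = [1345, 9425]ᵀ gives XᵀX·[p, q]ᵀ = XᵀP.
Eliminating q: 5058·(row 1) − 728·(row 2) gives 46628·p = 5058·1345 − 728·9425 = -58390, so p = -29195/23314.
Then q = (9425 − 728·(-29195/23314))/5058 = 47645/23314.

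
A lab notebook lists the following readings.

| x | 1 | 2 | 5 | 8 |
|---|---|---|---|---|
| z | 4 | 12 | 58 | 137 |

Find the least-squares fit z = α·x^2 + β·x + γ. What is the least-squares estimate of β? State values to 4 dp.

β = 2.5000

The normal equations are: 4738·α + 646·β + 94·γ = 10270;  646·α + 94·β + 16·γ = 1414;  94·α + 16·β + 4·γ = 211.
Inverting the 3×3 Gram matrix, [α, β, γ]ᵀ = [11/6, 5/2, -1/3]ᵀ.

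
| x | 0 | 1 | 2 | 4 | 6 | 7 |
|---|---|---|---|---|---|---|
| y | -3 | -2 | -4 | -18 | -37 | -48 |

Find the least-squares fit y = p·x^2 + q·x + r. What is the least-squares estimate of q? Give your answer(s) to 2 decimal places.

q = 0.25

With design matrix A, AᵀA = [[3970, 632, 106]; [632, 106, 20]; [106, 20, 6]] and Aᵀy = [-3990, -640, -112]ᵀ.
Row-reducing yields p = -3601/3630, q = 41/165, r = -2383/1210.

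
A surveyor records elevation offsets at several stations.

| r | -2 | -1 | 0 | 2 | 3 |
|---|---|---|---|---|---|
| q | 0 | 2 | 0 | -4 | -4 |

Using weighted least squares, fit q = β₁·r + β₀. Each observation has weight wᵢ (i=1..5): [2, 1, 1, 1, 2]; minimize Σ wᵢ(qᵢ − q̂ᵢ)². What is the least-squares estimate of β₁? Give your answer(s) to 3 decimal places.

AᵀWA·[β₁, β₀]ᵀ = AᵀWq reads: 31·β₁ + 3·β₀ = -34;  3·β₁ + 7·β₀ = -10.
Eliminating β₀: 7·(row 1) − 3·(row 2) gives 208·β₁ = 7·(-34) − 3·(-10) = -208, so β₁ = -1.
Then β₀ = ((-10) − 3·(-1))/7 = -1.

β₁ = -1.000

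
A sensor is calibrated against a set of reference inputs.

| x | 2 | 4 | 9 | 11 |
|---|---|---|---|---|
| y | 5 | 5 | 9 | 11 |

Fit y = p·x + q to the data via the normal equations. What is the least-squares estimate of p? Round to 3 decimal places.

Sums needed: Σx·x = 222, Σx = 26, Σ1 = 4.
For Aᵀy: Σx·y = 232, Σy = 30.
So AᵀA·[p, q]ᵀ = Aᵀy: [[222, 26]; [26, 4]]·[p, q]ᵀ = [232, 30]ᵀ.
Determinant 222·4 − 26² = 212.
p = (232·4 − 26·30)/212 = 37/53; q = (222·30 − 26·232)/212 = 157/53.

p = 0.698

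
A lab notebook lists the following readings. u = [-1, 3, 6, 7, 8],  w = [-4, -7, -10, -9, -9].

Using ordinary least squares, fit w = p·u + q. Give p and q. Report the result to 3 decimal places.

Entries of AᵀA: Σu·u = 159, Σu = 23, Σ1 = 5.
And Σu·w = -212, Σw = -39.
So AᵀA·[p, q]ᵀ = Aᵀw: [[159, 23]; [23, 5]]·[p, q]ᵀ = [-212, -39]ᵀ.
Δ = 159·5 − 23² = 266.
p = ((-212)·5 − 23·(-39))/266 = -163/266; q = (159·(-39) − 23·(-212))/266 = -1325/266.

p = -0.613, q = -4.981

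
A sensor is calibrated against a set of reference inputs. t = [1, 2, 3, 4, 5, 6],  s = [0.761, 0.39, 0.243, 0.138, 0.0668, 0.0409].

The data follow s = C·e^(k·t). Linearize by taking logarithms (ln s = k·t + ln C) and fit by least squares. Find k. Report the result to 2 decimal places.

k = -0.59

Linearized form: ln s = k·t + ln C. From the 6 transformed points,
Σt = 21.0000, Σ(t)² = 91.0000, Σln s = -10.5126, Σt·ln s = -47.0324.
Equations: 91.0000·k + 21.0000·ln C = -47.0324;  21.0000·k + 6·ln C = -10.5126.
Slope k = (n·Σt·ln s − Σt·Σln s)/(n·Σ(t)² − (Σt)²) = (6·-47.0324 − 21.0000·-10.5126)/105.0000 = -0.58505; ln C = (Σln s − k·Σt)/n = 0.29556.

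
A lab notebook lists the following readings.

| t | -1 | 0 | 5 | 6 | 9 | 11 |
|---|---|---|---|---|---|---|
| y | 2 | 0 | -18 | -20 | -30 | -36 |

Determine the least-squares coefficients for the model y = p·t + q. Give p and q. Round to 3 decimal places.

Entries of AᵀA: Σt·t = 264, Σt = 30, Σ1 = 6.
And Σt·y = -878, Σy = -102.
So AᵀA·[p, q]ᵀ = Aᵀy: [[264, 30]; [30, 6]]·[p, q]ᵀ = [-878, -102]ᵀ.
Δ = 264·6 − 30² = 684.
p = ((-878)·6 − 30·(-102))/684 = -184/57; q = (264·(-102) − 30·(-878))/684 = -49/57.

p = -3.228, q = -0.860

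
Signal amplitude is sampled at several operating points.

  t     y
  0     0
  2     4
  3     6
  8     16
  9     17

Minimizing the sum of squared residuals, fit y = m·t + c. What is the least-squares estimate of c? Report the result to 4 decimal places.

c = 0.1307

Sums needed: Σt·t = 158, Σt = 22, Σ1 = 5.
For Aᵀy: Σt·y = 307, Σy = 43.
Determinant 158·5 − 22² = 306.
m = (307·5 − 22·43)/306 = 589/306; c = (158·43 − 22·307)/306 = 20/153.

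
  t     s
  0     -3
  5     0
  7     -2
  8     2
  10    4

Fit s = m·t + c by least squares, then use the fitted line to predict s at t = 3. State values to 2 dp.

The normal equations are: 238·m + 30·c = 42;  30·m + 5·c = 1.
Eliminating c: 5·(row 1) − 30·(row 2) gives 290·m = 5·42 − 30·1 = 180, so m = 18/29.
Then c = (1 − 30·(18/29))/5 = -511/145.
At t = 3: ŝ = (18/29)·(3) + (-511/145)·(1) = -241/145.

ŝ = -1.66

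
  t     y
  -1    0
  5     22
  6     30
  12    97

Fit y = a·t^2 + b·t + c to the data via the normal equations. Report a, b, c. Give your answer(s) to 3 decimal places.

From the data, Σt^2·t^2 = 22658, Σt^2·t = 2068, Σt^2 = 206, Σt·t = 206, Σt = 22, Σ1 = 4.
Moment sums: Σt^2·y = 15598, Σt·y = 1454, Σy = 149.
So XᵀX·[a, b, c]ᵀ = Xᵀy: [[22658, 2068, 206]; [2068, 206, 22]; [206, 22, 4]]·[a, b, c]ᵀ = [15598, 1454, 149]ᵀ.
Solving the 3×3 system (Gaussian elimination) gives a = 15/28, b = 3741/2380, c = 2417/2380.

a = 0.536, b = 1.572, c = 1.016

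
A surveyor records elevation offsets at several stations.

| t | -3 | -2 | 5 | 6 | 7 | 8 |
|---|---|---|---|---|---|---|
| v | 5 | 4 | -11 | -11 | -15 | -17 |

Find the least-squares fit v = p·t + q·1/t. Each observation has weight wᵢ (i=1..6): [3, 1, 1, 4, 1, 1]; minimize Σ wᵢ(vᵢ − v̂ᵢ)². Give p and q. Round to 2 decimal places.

XᵀWX·[p, q]ᵀ = XᵀWv reads: 313·p + 11·q = -613;  11·p + (543649/705600)·q = -17473/840.
Δ = 313·(543649/705600) − 11² = 84784537/705600.
p = ((-613)·(543649/705600) − 11·(-17473/840))/(84784537/705600) = -171806317/84784537; q = (313·(-17473/840) − 11·(-613))/(84784537/705600) = 163859640/84784537.

p = -2.03, q = 1.93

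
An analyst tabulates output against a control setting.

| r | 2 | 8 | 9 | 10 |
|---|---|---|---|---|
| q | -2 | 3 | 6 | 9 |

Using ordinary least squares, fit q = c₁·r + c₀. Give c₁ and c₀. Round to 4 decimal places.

c₁ = 1.2387, c₀ = -4.9806

With design matrix X, XᵀX = [[249, 29]; [29, 4]] and Xᵀq = [164, 16]ᵀ.
Eliminating c₀: 4·(row 1) − 29·(row 2) gives 155·c₁ = 4·164 − 29·16 = 192, so c₁ = 192/155.
Then c₀ = (16 − 29·(192/155))/4 = -772/155.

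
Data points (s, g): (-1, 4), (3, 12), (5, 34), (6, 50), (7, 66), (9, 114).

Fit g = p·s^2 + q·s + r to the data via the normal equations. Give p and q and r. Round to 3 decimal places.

Setting ∂/∂p … = 0 gives: 10965·p + 1439·q + 201·r = 15230;  1439·p + 201·q + 29·r = 1990;  201·p + 29·q + 6·r = 280.
(Σs^2·s^2 = 10965, Σs^2·s = 1439, Σs^2 = 201, Σs·s = 201, Σs = 29, Σ1 = 6, Σs^2·g = 15230, Σs·g = 1990, Σg = 280.)
Inverting the 3×3 Gram matrix, [p, q, r]ᵀ = [8735/5829, -2041/1943, 8992/5829]ᵀ.

p = 1.499, q = -1.050, r = 1.543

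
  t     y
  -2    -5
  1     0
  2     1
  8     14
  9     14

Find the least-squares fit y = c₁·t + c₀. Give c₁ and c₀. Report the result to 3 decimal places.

Setting ∂/∂c₁ … = 0 gives: 154·c₁ + 18·c₀ = 250;  18·c₁ + 5·c₀ = 24.
(Σt·t = 154, Σt = 18, Σ1 = 5, Σt·y = 250, Σy = 24.)
det = 154·5 − 18² = 446.
c₁ = (250·5 − 18·24)/446 = 409/223; c₀ = (154·24 − 18·250)/446 = -402/223.

c₁ = 1.834, c₀ = -1.803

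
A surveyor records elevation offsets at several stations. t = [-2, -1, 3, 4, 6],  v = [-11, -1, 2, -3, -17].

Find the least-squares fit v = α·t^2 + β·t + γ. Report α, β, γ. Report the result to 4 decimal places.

α = -1.1170, β = 3.4873, γ = 1.7693

MᵀM·[α, β, γ]ᵀ = Mᵀv reads: 1650·α + 298·β + 66·γ = -687;  298·α + 66·β + 10·γ = -85;  66·α + 10·β + 5·γ = -30.
Inverting the 3×3 Gram matrix, [α, β, γ]ᵀ = [-11545/10336, 36045/10336, 1143/646]ᵀ.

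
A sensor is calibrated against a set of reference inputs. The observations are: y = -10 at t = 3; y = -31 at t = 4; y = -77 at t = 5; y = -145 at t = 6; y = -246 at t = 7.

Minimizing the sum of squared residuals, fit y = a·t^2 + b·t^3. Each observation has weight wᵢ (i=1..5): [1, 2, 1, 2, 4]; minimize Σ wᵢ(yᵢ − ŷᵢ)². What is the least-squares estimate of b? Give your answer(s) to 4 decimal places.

With design matrix A, AᵀWA = [[13414, 88196]; [88196, 588454]] and AᵀWy = [-61663, -414015]ᵀ.
Δ = 13414·588454 − 88196² = 114987540.
a = ((-61663)·588454 − 88196·(-414015))/114987540 = 114313969/57493770; b = (13414·(-414015) − 88196·(-61663))/114987540 = -57583631/57493770.

b = -1.0016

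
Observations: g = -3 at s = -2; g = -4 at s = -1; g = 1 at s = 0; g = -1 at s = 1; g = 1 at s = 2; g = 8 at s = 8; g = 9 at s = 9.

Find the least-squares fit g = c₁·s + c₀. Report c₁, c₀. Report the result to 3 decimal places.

Sums needed: Σs·s = 155, Σs = 17, Σ1 = 7.
Right-hand side: Σs·g = 156, Σg = 11.
Eliminating c₀: 7·(row 1) − 17·(row 2) gives 796·c₁ = 7·156 − 17·11 = 905, so c₁ = 905/796.
Then c₀ = (11 − 17·(905/796))/7 = -947/796.

c₁ = 1.137, c₀ = -1.190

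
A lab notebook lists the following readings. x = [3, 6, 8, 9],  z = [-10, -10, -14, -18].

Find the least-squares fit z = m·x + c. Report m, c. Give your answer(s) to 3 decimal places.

With design matrix M, MᵀM = [[190, 26]; [26, 4]] and Mᵀz = [-364, -52]ᵀ.
Δ = 190·4 − 26² = 84.
m = ((-364)·4 − 26·(-52))/84 = -26/21; c = (190·(-52) − 26·(-364))/84 = -104/21.

m = -1.238, c = -4.952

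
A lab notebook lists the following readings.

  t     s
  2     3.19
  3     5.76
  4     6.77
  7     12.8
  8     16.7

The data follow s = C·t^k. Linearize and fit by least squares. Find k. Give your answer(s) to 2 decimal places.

With ln sᵢ as the transformed response and ln tᵢ as the regressor:
AᵀA = [[11.7199, 7.2034]; [7.2034, 5]], rhs = [16.1944, 10.1883]ᵀ  (here Σln t = 7.2034, Σ(ln t)² = 11.7199, Σln s = 10.1883, Σln t·ln s = 16.1944).
Slope k = (n·Σln t·ln s − Σln t·Σln s)/(n·Σ(ln t)² − (Σln t)²) = (5·16.1944 − 7.2034·10.1883)/6.7102 = 1.12985; ln C = (Σln s − k·Σln t)/n = 0.40991.

k = 1.13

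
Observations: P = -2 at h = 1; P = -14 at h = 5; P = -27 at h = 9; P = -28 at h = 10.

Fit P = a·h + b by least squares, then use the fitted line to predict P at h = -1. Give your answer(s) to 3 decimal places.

With design matrix M, MᵀM = [[207, 25]; [25, 4]] and MᵀP = [-595, -71]ᵀ.
det = 207·4 − 25² = 203.
a = ((-595)·4 − 25·(-71))/203 = -605/203; b = (207·(-71) − 25·(-595))/203 = 178/203.
At h = -1: P̂ = (-605/203)·(-1) + (178/203)·(1) = 27/7.

P̂ = 3.857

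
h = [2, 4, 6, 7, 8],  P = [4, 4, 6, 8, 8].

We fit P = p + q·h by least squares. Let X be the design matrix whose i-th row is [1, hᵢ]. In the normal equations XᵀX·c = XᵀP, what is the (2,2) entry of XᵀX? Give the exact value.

169

Row 2 ↔ basis h, column 2 ↔ basis h, so (XᵀX)_{2,2} = Σᵢ (h)·(h) = (2)·(2) + (4)·(4) + (6)·(6) + (7)·(7) + (8)·(8) = 169.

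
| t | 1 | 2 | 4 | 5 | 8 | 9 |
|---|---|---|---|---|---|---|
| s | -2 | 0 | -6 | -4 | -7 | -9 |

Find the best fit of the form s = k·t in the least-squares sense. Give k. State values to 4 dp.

k = -0.9581

Sums needed: Σt·t = 191.
Right-hand side: Σt·s = -183.
Normal equations: [[191]]·[k]ᵀ = [-183]ᵀ.
k = (-183)/191 = -0.958115.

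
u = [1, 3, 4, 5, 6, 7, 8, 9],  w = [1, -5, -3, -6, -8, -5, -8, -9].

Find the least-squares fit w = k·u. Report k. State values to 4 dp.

k = -1.0107

From the data, Σu·u = 281.
Moment sums: Σu·w = -284.
k = (-284)/281 = -1.01068.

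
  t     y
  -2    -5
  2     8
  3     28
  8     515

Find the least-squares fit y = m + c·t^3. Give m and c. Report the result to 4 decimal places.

Compute the Gram sums: Σ1 = 4, Σt^3 = 539, Σt^3·t^3 = 263001.
For Mᵀy: Σy = 546, Σt^3·y = 264540.
Normal equations: [[4, 539]; [539, 263001]]·[m, c]ᵀ = [546, 264540]ᵀ.
det = 4·263001 − 539² = 761483.
m = (546·263001 − 539·264540)/761483 = 1011486/761483; c = (4·264540 − 539·546)/761483 = 763866/761483.

m = 1.3283, c = 1.0031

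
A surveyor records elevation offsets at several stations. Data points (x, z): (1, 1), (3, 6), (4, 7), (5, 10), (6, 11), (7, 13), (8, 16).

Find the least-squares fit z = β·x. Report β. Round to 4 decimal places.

β = 1.9100

Forming MᵀM = [[200]] and Mᵀz = [382]ᵀ gives MᵀM·[β]ᵀ = Mᵀz.
Hence β = 382 / 200 ≈ 1.91.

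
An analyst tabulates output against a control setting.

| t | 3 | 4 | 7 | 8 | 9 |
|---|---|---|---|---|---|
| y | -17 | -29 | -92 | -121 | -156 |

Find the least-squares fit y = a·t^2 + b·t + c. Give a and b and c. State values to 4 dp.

a = -2.2309, b = 3.6435, c = -7.8756

Compute the Gram sums: Σt^2·t^2 = 13395, Σt^2·t = 1675, Σt^2 = 219, Σt·t = 219, Σt = 31, Σ1 = 5.
For Xᵀy: Σt^2·y = -25505, Σt·y = -3183, Σy = -415.
So XᵀX·[a, b, c]ᵀ = Xᵀy: [[13395, 1675, 219]; [1675, 219, 31]; [219, 31, 5]]·[a, b, c]ᵀ = [-25505, -3183, -415]ᵀ.
Solving the 3×3 system (Gaussian elimination) gives a = -3623/1624, b = 5917/1624, c = -6395/812.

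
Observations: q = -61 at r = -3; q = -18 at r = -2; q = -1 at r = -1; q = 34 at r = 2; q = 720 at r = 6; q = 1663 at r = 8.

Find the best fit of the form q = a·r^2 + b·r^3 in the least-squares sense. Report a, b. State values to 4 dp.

a = 2.0900, b = 2.9866

Sums needed: Σr^2·r^2 = 5506, Σr^2·r^3 = 40300, Σr^3·r^3 = 309658.
And Σr^2·q = 131866, Σr^3·q = 1009040.
MᵀM·[a, b]ᵀ = Mᵀq becomes [[5506, 40300]; [40300, 309658]]·[a, b]ᵀ = [131866, 1009040]ᵀ.
Δ = 5506·309658 − 40300² = 80886948.
a = (131866·309658 − 40300·1009040)/80886948 = 42262457/20221737; b = (5506·1009040 − 40300·131866)/80886948 = 60393610/20221737.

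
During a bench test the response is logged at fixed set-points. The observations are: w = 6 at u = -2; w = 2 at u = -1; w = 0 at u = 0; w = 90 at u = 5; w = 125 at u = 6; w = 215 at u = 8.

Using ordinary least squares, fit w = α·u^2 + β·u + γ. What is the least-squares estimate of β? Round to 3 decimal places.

Entries of MᵀM: Σu^2·u^2 = 6034, Σu^2·u = 844, Σu^2 = 130, Σu·u = 130, Σu = 16, Σ1 = 6.
For Mᵀw: Σu^2·w = 20536, Σu·w = 2906, Σw = 438.
Inverting the 3×3 Gram matrix, [α, β, γ]ᵀ = [75239/25230, 36818/12615, 5083/8410]ᵀ.

β = 2.919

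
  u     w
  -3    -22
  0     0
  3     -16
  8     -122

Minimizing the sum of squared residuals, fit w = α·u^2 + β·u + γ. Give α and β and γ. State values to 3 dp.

α = -2.029, β = 1.034, γ = -0.465

With design matrix X, XᵀX = [[4258, 512, 82]; [512, 82, 8]; [82, 8, 4]] and Xᵀw = [-8150, -958, -160]ᵀ.
Row-reducing yields α = -5522/2721, β = 2813/2721, γ = -1265/2721.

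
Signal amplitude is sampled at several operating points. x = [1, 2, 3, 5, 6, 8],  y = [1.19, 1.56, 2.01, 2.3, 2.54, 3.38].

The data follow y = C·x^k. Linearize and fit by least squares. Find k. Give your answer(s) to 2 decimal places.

With ln yᵢ as the transformed response and ln xᵢ as the regressor:
XᵀX = [[11.8122, 7.2724]; [7.2724, 6]], rhs = [6.6184, 4.2997]ᵀ  (here Σln x = 7.2724, Σ(ln x)² = 11.8122, Σln y = 4.2997, Σln x·ln y = 6.6184).
Slope k = (n·Σln x·ln y − Σln x·Σln y)/(n·Σ(ln x)² − (Σln x)²) = (6·6.6184 − 7.2724·4.2997)/17.9853 = 0.46935; ln C = (Σln y − k·Σln x)/n = 0.14774.

k = 0.47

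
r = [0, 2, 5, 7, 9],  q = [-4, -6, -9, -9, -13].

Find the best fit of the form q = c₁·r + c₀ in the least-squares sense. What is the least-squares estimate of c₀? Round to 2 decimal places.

Compute the Gram sums: Σr·r = 159, Σr = 23, Σ1 = 5.
And Σr·q = -237, Σq = -41.
MᵀM·[c₁, c₀]ᵀ = Mᵀq becomes [[159, 23]; [23, 5]]·[c₁, c₀]ᵀ = [-237, -41]ᵀ.
Determinant 159·5 − 23² = 266.
c₁ = ((-237)·5 − 23·(-41))/266 = -121/133; c₀ = (159·(-41) − 23·(-237))/266 = -534/133.

c₀ = -4.02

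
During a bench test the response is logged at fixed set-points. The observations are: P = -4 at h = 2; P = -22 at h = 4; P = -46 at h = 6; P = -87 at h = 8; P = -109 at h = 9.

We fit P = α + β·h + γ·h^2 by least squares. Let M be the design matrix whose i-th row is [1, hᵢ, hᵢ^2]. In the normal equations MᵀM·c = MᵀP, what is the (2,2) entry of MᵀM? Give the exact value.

201

Row 2 ↔ basis h, column 2 ↔ basis h, so (MᵀM)_{2,2} = Σᵢ (h)·(h) = (2)·(2) + (4)·(4) + (6)·(6) + (8)·(8) + (9)·(9) = 201.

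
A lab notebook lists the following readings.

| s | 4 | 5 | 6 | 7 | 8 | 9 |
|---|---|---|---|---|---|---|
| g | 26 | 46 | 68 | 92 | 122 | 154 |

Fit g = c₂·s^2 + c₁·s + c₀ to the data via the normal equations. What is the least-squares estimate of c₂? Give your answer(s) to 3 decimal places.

c₂ = 1.643

From the data, Σs^2·s^2 = 15235, Σs^2·s = 1989, Σs^2 = 271, Σs·s = 271, Σs = 39, Σ1 = 6.
Moment sums: Σs^2·g = 28804, Σs·g = 3748, Σg = 508.
MᵀM·[c₂, c₁, c₀]ᵀ = Mᵀg becomes [[15235, 1989, 271]; [1989, 271, 39]; [271, 39, 6]]·[c₂, c₁, c₀]ᵀ = [28804, 3748, 508]ᵀ.
Row-reducing yields c₂ = 23/14, c₁ = 289/70, c₀ = -573/35.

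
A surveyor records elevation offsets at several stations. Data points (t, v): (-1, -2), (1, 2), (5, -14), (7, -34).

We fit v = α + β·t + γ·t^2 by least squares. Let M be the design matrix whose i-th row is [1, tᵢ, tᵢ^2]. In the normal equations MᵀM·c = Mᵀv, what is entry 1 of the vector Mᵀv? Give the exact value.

Entry 1 ↔ basis 1, so (Mᵀv)_{1} = Σᵢ vᵢ = (1)·(-2) + (1)·(2) + (1)·(-14) + (1)·(-34) = -48.

-48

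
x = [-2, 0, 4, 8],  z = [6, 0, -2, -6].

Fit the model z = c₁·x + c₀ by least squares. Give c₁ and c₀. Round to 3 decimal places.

c₁ = -1.068, c₀ = 2.169

Setting ∂/∂c₁ … = 0 gives: 84·c₁ + 10·c₀ = -68;  10·c₁ + 4·c₀ = -2.
(Σx·x = 84, Σx = 10, Σ1 = 4, Σx·z = -68, Σz = -2.)
Determinant 84·4 − 10² = 236.
c₁ = ((-68)·4 − 10·(-2))/236 = -63/59; c₀ = (84·(-2) − 10·(-68))/236 = 128/59.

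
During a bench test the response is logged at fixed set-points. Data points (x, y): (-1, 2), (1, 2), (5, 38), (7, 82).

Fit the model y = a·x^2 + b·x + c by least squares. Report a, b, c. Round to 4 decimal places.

a = 1.8333, b = -1.2000, c = -0.2333

The normal equations are: 3028·a + 468·b + 76·c = 4972;  468·a + 76·b + 12·c = 764;  76·a + 12·b + 4·c = 124.
Inverting the 3×3 Gram matrix, [a, b, c]ᵀ = [11/6, -6/5, -7/30]ᵀ.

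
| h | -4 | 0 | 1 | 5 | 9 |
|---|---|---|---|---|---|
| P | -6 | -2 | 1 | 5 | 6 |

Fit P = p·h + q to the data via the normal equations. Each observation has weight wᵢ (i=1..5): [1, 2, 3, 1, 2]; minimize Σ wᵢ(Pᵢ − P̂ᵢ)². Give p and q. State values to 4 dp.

p = 0.8905, q = -1.0657

Normal-equation sums: Σwᵢ·h·h = 206, Σwᵢ·h = 22, Σwᵢ·1 = 9.
And Σwᵢ·h·P = 160, Σwᵢ·P = 10.
Eliminating q: 9·(row 1) − 22·(row 2) gives 1370·p = 9·160 − 22·10 = 1220, so p = 122/137.
Then q = (10 − 22·(122/137))/9 = -146/137.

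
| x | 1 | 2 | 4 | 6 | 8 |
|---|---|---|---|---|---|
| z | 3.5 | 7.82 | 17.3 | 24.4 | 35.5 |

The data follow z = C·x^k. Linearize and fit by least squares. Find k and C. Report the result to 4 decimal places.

k = 1.1008, C = 3.5778

Taking logs, ln z = k·ln x + ln C, so regress ln z on ln x.
Σln x = 5.9506, Σ(ln x)² = 9.9367, Σln z = 12.9243, Σln x·ln z = 18.5241.
Equations: 9.9367·k + 5.9506·ln C = 18.5241;  5.9506·k + 5·ln C = 12.9243.
Slope k = (n·Σln x·ln z − Σln x·Σln z)/(n·Σ(ln x)² − (Σln x)²) = (5·18.5241 − 5.9506·12.9243)/14.2736 = 1.10082; ln C = (Σln z − k·Σln x)/n = 1.27474, so C = exp(1.27474) = 3.57777.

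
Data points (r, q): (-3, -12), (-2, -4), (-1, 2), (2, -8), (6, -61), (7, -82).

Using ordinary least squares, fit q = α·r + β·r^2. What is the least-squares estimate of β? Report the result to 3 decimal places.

Setting ∂/∂α … = 0 gives: 103·α + 531·β = -914;  531·α + 3811·β = -6368.
det = 103·3811 − 531² = 110572.
α = ((-914)·3811 − 531·(-6368))/110572 = -50923/55286; β = (103·(-6368) − 531·(-914))/110572 = -85285/55286.

β = -1.543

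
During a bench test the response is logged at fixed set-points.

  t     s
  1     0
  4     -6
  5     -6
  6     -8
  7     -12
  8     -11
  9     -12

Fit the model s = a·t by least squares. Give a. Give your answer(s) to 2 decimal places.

Normal-equation sums: Σt·t = 272.
And Σt·s = -382.
AᵀA·[a]ᵀ = Aᵀs becomes [[272]]·[a]ᵀ = [-382]ᵀ.
Hence a = -382 / 272 ≈ -1.40441.

a = -1.40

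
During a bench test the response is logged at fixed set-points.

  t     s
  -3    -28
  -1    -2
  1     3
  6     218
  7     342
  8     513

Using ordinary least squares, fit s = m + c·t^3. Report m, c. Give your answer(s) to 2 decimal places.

MᵀM·[m, c]ᵀ = Mᵀs reads: 6·m + 1044·c = 1046;  1044·m + 427180·c = 427811.
(Σ1 = 6, Σt^3 = 1044, Σt^3·t^3 = 427180, Σs = 1046, Σt^3·s = 427811.)
Determinant 6·427180 − 1044² = 1473144.
m = (1046·427180 − 1044·427811)/1473144 = 48899/368286; c = (6·427811 − 1044·1046)/1473144 = 245807/245524.

m = 0.13, c = 1.00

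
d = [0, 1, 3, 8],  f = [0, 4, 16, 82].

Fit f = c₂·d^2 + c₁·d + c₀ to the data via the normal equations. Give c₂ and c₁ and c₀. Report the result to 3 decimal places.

c₂ = 0.980, c₁ = 2.377, c₀ = 0.237

With design matrix M, MᵀM = [[4178, 540, 74]; [540, 74, 12]; [74, 12, 4]] and Mᵀf = [5396, 708, 102]ᵀ.
Solving the 3×3 system (Gaussian elimination) gives c₂ = 2753/2809, c₁ = 126/53, c₀ = 665/2809.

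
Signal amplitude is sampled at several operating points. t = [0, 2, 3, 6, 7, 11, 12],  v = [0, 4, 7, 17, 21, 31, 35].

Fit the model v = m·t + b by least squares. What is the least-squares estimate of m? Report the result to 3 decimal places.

Entries of MᵀM: Σt·t = 363, Σt = 41, Σ1 = 7.
Moment sums: Σt·v = 1039, Σv = 115.
So MᵀM·[m, b]ᵀ = Mᵀv: [[363, 41]; [41, 7]]·[m, b]ᵀ = [1039, 115]ᵀ.
Δ = 363·7 − 41² = 860.
m = (1039·7 − 41·115)/860 = 1279/430; b = (363·115 − 41·1039)/860 = -427/430.

m = 2.974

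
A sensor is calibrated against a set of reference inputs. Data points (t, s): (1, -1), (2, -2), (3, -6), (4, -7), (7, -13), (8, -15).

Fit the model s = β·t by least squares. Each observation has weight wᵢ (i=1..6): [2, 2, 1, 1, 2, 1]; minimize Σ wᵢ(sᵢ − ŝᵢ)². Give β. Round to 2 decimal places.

MᵀWM·[β]ᵀ = MᵀWs reads: 197·β = -358.
Hence β = -358 / 197 ≈ -1.81726.

β = -1.82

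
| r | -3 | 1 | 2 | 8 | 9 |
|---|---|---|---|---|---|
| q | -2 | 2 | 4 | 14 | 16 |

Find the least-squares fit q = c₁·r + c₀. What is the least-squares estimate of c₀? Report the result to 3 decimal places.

Compute the Gram sums: Σr·r = 159, Σr = 17, Σ1 = 5.
And Σr·q = 272, Σq = 34.
So AᵀA·[c₁, c₀]ᵀ = Aᵀq: [[159, 17]; [17, 5]]·[c₁, c₀]ᵀ = [272, 34]ᵀ.
Δ = 159·5 − 17² = 506.
c₁ = (272·5 − 17·34)/506 = 17/11; c₀ = (159·34 − 17·272)/506 = 17/11.

c₀ = 1.545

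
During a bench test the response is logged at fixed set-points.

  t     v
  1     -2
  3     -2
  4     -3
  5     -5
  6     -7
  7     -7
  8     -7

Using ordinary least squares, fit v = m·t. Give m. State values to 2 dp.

The normal system MᵀM·[m]ᵀ = Mᵀv is [[200]]·[m]ᵀ = [-192]ᵀ.
Hence m = -192 / 200 ≈ -0.96.

m = -0.96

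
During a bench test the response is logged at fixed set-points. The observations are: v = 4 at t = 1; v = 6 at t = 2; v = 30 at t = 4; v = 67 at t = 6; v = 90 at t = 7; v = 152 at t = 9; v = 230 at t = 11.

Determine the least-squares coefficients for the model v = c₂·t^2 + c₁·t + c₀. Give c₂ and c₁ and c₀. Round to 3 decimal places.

c₂ = 2.009, c₁ = -1.453, c₀ = 2.600

From the data, Σt^2·t^2 = 25172, Σt^2·t = 2692, Σt^2 = 308, Σt·t = 308, Σt = 40, Σ1 = 7.
Right-hand side: Σt^2·v = 47472, Σt·v = 5066, Σv = 579.
So AᵀA·[c₂, c₁, c₀]ᵀ = Aᵀv: [[25172, 2692, 308]; [2692, 308, 40]; [308, 40, 7]]·[c₂, c₁, c₀]ᵀ = [47472, 5066, 579]ᵀ.
Solving the 3×3 system (Gaussian elimination) gives c₂ = 95539/47544, c₁ = -9869/6792, c₀ = 10301/3962.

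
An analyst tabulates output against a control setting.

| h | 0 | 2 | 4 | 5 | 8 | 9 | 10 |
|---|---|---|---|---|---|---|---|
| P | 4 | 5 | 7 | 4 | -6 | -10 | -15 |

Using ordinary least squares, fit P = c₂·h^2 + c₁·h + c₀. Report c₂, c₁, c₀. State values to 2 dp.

From the data, Σh^2·h^2 = 21554, Σh^2·h = 2438, Σh^2 = 290, Σh·h = 290, Σh = 38, Σ1 = 7.
Right-hand side: Σh^2·P = -2462, Σh·P = -230, ΣP = -11.
Inverting the 3×3 Gram matrix, [c₂, c₁, c₀]ᵀ = [-6089/15344, 31611/15344, 3534/959]ᵀ.

c₂ = -0.40, c₁ = 2.06, c₀ = 3.69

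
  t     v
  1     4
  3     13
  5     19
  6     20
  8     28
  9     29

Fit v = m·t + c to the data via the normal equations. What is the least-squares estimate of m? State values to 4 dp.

Sums needed: Σt·t = 216, Σt = 32, Σ1 = 6.
Right-hand side: Σt·v = 743, Σv = 113.
Normal equations: [[216, 32]; [32, 6]]·[m, c]ᵀ = [743, 113]ᵀ.
Determinant 216·6 − 32² = 272.
m = (743·6 − 32·113)/272 = 421/136; c = (216·113 − 32·743)/272 = 79/34.

m = 3.0956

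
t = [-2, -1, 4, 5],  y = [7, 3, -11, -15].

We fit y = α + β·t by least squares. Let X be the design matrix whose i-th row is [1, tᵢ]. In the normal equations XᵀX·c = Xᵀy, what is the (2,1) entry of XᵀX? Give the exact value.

Row 2 ↔ basis t, column 1 ↔ basis 1, so (XᵀX)_{2,1} = Σᵢ t = (-2)·(1) + (-1)·(1) + (4)·(1) + (5)·(1) = 6.

6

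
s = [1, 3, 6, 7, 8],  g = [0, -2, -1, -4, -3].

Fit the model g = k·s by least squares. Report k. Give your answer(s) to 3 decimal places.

k = -0.403

Compute the Gram sums: Σs·s = 159.
And Σs·g = -64.
So AᵀA·[k]ᵀ = Aᵀg: [[159]]·[k]ᵀ = [-64]ᵀ.
Hence k = -64 / 159 ≈ -0.402516.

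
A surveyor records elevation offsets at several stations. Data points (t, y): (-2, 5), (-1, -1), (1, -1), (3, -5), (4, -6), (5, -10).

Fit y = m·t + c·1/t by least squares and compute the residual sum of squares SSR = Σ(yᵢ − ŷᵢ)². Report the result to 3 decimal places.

The normal system XᵀX·[m, c]ᵀ = Xᵀy is [[56, 6]; [6, 8869/3600]]·[m, c]ᵀ = [-99, -23/3]ᵀ.
Determinant 56·(8869/3600) − 6² = 45883/450.
m = ((-99)·(8869/3600) − 6·(-23/3))/(45883/450) = -712431/367064; c = (56·(-23/3) − 6·(-99))/(45883/450) = 74100/45883.
Residuals: 353429/183532, -486695/367064, -247433/367064, 104373/367064, 124785/91766, -227045/367064; SSR = 3022163/367064.

SSR = 8.233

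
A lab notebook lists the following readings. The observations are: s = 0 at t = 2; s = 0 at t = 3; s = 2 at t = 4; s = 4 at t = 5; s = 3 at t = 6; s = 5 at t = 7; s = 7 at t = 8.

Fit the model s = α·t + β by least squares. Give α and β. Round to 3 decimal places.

α = 1.143, β = -2.714

Normal-equation sums: Σt·t = 203, Σt = 35, Σ1 = 7.
And Σt·s = 137, Σs = 21.
det = 203·7 − 35² = 196.
α = (137·7 − 35·21)/196 = 8/7; β = (203·21 − 35·137)/196 = -19/7.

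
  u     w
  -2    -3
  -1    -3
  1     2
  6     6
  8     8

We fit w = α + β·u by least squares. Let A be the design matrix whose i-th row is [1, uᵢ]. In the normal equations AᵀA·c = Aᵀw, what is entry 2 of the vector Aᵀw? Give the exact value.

111

Entry 2 ↔ basis u, so (Aᵀw)_{2} = Σᵢ (u)·wᵢ = (-2)·(-3) + (-1)·(-3) + (1)·(2) + (6)·(6) + (8)·(8) = 111.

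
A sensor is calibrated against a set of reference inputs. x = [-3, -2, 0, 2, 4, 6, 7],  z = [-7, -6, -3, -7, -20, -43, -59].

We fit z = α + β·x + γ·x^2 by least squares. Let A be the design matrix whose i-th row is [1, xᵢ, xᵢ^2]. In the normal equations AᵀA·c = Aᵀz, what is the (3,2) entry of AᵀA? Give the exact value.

596

Row 3 ↔ basis x^2, column 2 ↔ basis x, so (AᵀA)_{3,2} = Σᵢ (x^2)·(x) = (9)·(-3) + (4)·(-2) + (0)·(0) + (4)·(2) + (16)·(4) + (36)·(6) + (49)·(7) = 596.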